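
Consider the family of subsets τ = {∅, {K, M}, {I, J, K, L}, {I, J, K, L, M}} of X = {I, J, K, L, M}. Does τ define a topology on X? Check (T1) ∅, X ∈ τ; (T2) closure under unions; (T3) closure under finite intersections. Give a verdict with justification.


τ is NOT a topology on X.

Axiom (T1): ∅ ∈ τ? Yes; X ∈ τ? Yes.
Axiom (T2/T3): check pairwise unions and intersections of members of τ.
Counterexample for (T3): {K, M} ∩ {I, J, K, L} = {K} ∉ τ. Therefore τ is NOT a topology.


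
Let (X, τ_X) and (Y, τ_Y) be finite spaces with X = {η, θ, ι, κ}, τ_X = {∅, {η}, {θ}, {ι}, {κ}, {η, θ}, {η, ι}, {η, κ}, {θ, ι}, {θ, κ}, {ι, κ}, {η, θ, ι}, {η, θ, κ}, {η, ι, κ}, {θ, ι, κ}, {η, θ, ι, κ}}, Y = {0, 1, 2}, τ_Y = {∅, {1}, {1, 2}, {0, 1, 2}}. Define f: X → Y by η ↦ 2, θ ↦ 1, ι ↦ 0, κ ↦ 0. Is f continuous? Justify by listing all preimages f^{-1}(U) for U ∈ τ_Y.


f IS continuous.

Compute f^{-1}(U) for each U ∈ τ_Y:
  U = ∅: f^{-1}(U) = ∅ ∈ τ_X ✓.
  U = {1}: f^{-1}(U) = {θ} ∈ τ_X ✓.
  U = {1, 2}: f^{-1}(U) = {η, θ} ∈ τ_X ✓.
  U = {0, 1, 2}: f^{-1}(U) = {η, θ, ι, κ} ∈ τ_X ✓.
Every preimage lies in τ_X, so f IS continuous.


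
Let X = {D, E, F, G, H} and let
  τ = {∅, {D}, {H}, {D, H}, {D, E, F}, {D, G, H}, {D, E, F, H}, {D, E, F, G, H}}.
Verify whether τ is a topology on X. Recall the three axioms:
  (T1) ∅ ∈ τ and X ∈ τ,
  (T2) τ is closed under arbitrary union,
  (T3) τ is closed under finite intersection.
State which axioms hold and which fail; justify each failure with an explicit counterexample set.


τ IS a topology on X.

Axiom (T1): ∅ ∈ τ? Yes; X ∈ τ? Yes.
Axiom (T2/T3): check pairwise unions and intersections of members of τ.
All pairwise intersections and unions checked — each lies in τ. Therefore τ satisfies (T1), (T2), (T3): it IS a topology on X.


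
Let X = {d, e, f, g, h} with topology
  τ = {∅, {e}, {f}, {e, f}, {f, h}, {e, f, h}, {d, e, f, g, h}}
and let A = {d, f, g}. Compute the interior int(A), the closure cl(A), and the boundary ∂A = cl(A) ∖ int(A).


int(A) = {f}, cl(A) = {d, f, g, h}, ∂A = {d, g, h}.

Closed sets in (X, τ) are complements of opens:
  closed(X, τ) = {∅, {d, g}, {d, e, g}, {d, g, h}, {d, e, g, h}, {d, f, g, h}, {d, e, f, g, h}}.
int(A) = ⋃ {U ∈ τ : U ⊆ A}. Opens contained in A: ∅, {f}.
Taking the union of these: int(A) = {f}.
cl(A) = ⋂ {C closed : A ⊆ C}. Closed sets containing A: {d, f, g, h}, {d, e, f, g, h}.
Intersecting these: cl(A) = {d, f, g, h}.
∂A = cl(A) ∖ int(A) = {d, f, g, h} ∖ {f} = {d, g, h}.


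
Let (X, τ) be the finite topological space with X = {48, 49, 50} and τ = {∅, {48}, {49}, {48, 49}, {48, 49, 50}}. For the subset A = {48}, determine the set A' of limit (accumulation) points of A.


A' = {50}

For each x ∈ X, list the open sets U ∈ τ with x ∈ U, then check whether U ∩ (A ∖ {x}) ≠ ∅ for every such U.
  x = 48: open {48} ∋ x has {48} ∩ (A ∖ {48}) = ∅, so x is NOT a limit point.
  x = 49: open {49} ∋ x has {49} ∩ (A ∖ {49}) = ∅, so x is NOT a limit point.
  x = 50: opens ∋ x are {48, 49, 50}; each meets A ∖ {50}, so x IS a limit point.
Collecting: A' = {50}.


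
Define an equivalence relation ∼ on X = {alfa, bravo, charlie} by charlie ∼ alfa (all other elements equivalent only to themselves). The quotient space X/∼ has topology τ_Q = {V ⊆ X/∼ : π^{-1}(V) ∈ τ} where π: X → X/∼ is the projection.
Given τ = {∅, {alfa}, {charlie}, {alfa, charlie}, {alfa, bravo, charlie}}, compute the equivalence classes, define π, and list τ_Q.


X/∼ = {[alfa=charlie], [bravo]}; |τ_Q| = 3.

Equivalence classes: [alfa=charlie], [bravo].
Quotient map π: X → X/∼ sends alfa ↦ [alfa=charlie], bravo ↦ [bravo], charlie ↦ [alfa=charlie].
For each subset V ⊆ X/∼, compute π^{-1}(V) ⊆ X and check whether π^{-1}(V) ∈ τ. V is open in τ_Q iff π^{-1}(V) ∈ τ.
  V = {}: π^{-1}(V) = ∅ ∈ τ ✓.
  V = {[alfa=charlie]}: π^{-1}(V) = {alfa, charlie} ∈ τ ✓.
  V = {[bravo]}: π^{-1}(V) = {bravo} ∉ τ ✗.
  V = {[alfa=charlie], [bravo]}: π^{-1}(V) = {alfa, bravo, charlie} ∈ τ ✓.
Open sets in the quotient: τ_Q = {{}, {[alfa=charlie]}, {[alfa=charlie], [bravo]}} (3 elements).


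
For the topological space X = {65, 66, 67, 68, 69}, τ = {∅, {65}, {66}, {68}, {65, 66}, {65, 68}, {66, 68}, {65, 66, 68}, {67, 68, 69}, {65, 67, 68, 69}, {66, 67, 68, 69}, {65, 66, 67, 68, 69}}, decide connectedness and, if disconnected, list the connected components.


(X, τ) is disconnected; components = [{65}, {66}, {67, 68, 69}].

Find clopen sets (U ∈ τ with X ∖ U ∈ τ):
  U = ∅, X ∖ U = {65, 66, 67, 68, 69} — both open, so U is clopen.
  U = {65}, X ∖ U = {66, 67, 68, 69} — both open, so U is clopen.
  U = {66}, X ∖ U = {65, 67, 68, 69} — both open, so U is clopen.
  U = {65, 66}, X ∖ U = {67, 68, 69} — both open, so U is clopen.
  U = {67, 68, 69}, X ∖ U = {65, 66} — both open, so U is clopen.
  U = {65, 67, 68, 69}, X ∖ U = {66} — both open, so U is clopen.
  U = {66, 67, 68, 69}, X ∖ U = {65} — both open, so U is clopen.
  U = {65, 66, 67, 68, 69}, X ∖ U = ∅ — both open, so U is clopen.
Nontrivial clopen(s) exist: e.g. {66}. So (X, τ) is disconnected.
Compute connected components by grouping points that agree on all clopens:
  component: {65}
  component: {66}
  component: {67, 68, 69}


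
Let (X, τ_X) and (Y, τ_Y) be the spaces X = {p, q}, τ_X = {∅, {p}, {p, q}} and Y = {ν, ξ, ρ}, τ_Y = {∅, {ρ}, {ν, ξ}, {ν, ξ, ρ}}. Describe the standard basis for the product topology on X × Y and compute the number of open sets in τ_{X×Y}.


Basis B = {∅ × ∅, {p} × {ρ}, {p} × {ν, ξ}, {p, q} × {ρ}, {p} × {ν, ξ, ρ}, {p, q} × {ν, ξ}, {p, q} × {ν, ξ, ρ}}; |τ_{X×Y}| = 9.

Enumerate products U × V with U ∈ τ_X, V ∈ τ_Y (deduplicated):
  ∅ × ∅ = {} (∅)
  {p} × {ρ} = {(p,ρ)}
  {p} × {ν, ξ} = {(p,ν), (p,ξ)}
  {p, q} × {ρ} = {(p,ρ), (q,ρ)}
  {p} × {ν, ξ, ρ} = {(p,ν), (p,ξ), (p,ρ)}
  {p, q} × {ν, ξ} = {(p,ν), (p,ξ), (q,ν), (q,ξ)}
  {p, q} × {ν, ξ, ρ} = {(p,ν), (p,ξ), (p,ρ), (q,ν), (q,ξ), (q,ρ)}
These 7 distinct sets form the basis B.
Close under arbitrary unions to get τ_{X×Y}; counting gives |τ_{X×Y}| = 9.


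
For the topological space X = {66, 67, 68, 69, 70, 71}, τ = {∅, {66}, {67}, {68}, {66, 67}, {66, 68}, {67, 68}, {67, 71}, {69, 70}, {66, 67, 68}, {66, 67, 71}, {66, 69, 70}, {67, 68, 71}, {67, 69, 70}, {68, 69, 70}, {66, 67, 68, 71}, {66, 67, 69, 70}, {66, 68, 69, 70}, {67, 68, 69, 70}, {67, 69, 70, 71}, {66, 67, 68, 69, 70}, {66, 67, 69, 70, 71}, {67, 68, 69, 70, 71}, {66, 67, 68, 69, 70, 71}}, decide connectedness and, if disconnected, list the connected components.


(X, τ) is disconnected; components = [{66}, {68}, {67, 71}, {69, 70}].

Find clopen sets (U ∈ τ with X ∖ U ∈ τ):
  U = ∅, X ∖ U = {66, 67, 68, 69, 70, 71} — both open, so U is clopen.
  U = {66}, X ∖ U = {67, 68, 69, 70, 71} — both open, so U is clopen.
  U = {68}, X ∖ U = {66, 67, 69, 70, 71} — both open, so U is clopen.
  U = {66, 68}, X ∖ U = {67, 69, 70, 71} — both open, so U is clopen.
  U = {67, 71}, X ∖ U = {66, 68, 69, 70} — both open, so U is clopen.
  U = {69, 70}, X ∖ U = {66, 67, 68, 71} — both open, so U is clopen.
  U = {66, 67, 71}, X ∖ U = {68, 69, 70} — both open, so U is clopen.
  U = {66, 69, 70}, X ∖ U = {67, 68, 71} — both open, so U is clopen.
  U = {67, 68, 71}, X ∖ U = {66, 69, 70} — both open, so U is clopen.
  U = {68, 69, 70}, X ∖ U = {66, 67, 71} — both open, so U is clopen.
  U = {66, 67, 68, 71}, X ∖ U = {69, 70} — both open, so U is clopen.
  U = {66, 68, 69, 70}, X ∖ U = {67, 71} — both open, so U is clopen.
  U = {67, 69, 70, 71}, X ∖ U = {66, 68} — both open, so U is clopen.
  U = {66, 67, 69, 70, 71}, X ∖ U = {68} — both open, so U is clopen.
  U = {67, 68, 69, 70, 71}, X ∖ U = {66} — both open, so U is clopen.
  U = {66, 67, 68, 69, 70, 71}, X ∖ U = ∅ — both open, so U is clopen.
Nontrivial clopen(s) exist: e.g. {69, 70}. So (X, τ) is disconnected.
Compute connected components by grouping points that agree on all clopens:
  component: {66}
  component: {68}
  component: {67, 71}
  component: {69, 70}


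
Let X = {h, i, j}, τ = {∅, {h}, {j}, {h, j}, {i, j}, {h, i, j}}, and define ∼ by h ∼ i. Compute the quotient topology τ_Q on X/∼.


X/∼ = {[h=i], [j]}; |τ_Q| = 3.

Equivalence classes: [h=i], [j].
Quotient map π: X → X/∼ sends h ↦ [h=i], i ↦ [h=i], j ↦ [j].
For each subset V ⊆ X/∼, compute π^{-1}(V) ⊆ X and check whether π^{-1}(V) ∈ τ. V is open in τ_Q iff π^{-1}(V) ∈ τ.
  V = {}: π^{-1}(V) = ∅ ∈ τ ✓.
  V = {[h=i]}: π^{-1}(V) = {h, i} ∉ τ ✗.
  V = {[j]}: π^{-1}(V) = {j} ∈ τ ✓.
  V = {[h=i], [j]}: π^{-1}(V) = {h, i, j} ∈ τ ✓.
Open sets in the quotient: τ_Q = {{}, {[j]}, {[h=i], [j]}} (3 elements).


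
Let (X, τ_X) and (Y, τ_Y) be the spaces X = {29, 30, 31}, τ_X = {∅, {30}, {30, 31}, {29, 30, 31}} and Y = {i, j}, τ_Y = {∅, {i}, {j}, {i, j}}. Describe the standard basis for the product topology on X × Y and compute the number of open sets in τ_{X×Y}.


Basis B = {∅ × ∅, {30} × {i}, {30} × {j}, {30} × {i, j}, {30, 31} × {i}, {30, 31} × {j}, {29, 30, 31} × {i}, {29, 30, 31} × {j}, {30, 31} × {i, j}, {29, 30, 31} × {i, j}}; |τ_{X×Y}| = 16.

Enumerate products U × V with U ∈ τ_X, V ∈ τ_Y (deduplicated):
  ∅ × ∅ = {} (∅)
  {30} × {i} = {(30,i)}
  {30} × {j} = {(30,j)}
  {30} × {i, j} = {(30,i), (30,j)}
  {30, 31} × {i} = {(30,i), (31,i)}
  {30, 31} × {j} = {(30,j), (31,j)}
  {29, 30, 31} × {i} = {(29,i), (30,i), (31,i)}
  {29, 30, 31} × {j} = {(29,j), (30,j), (31,j)}
  {30, 31} × {i, j} = {(30,i), (30,j), (31,i), (31,j)}
  {29, 30, 31} × {i, j} = {(29,i), (29,j), (30,i), (30,j), (31,i), (31,j)}
These 10 distinct sets form the basis B.
Close under arbitrary unions to get τ_{X×Y}; counting gives |τ_{X×Y}| = 16.


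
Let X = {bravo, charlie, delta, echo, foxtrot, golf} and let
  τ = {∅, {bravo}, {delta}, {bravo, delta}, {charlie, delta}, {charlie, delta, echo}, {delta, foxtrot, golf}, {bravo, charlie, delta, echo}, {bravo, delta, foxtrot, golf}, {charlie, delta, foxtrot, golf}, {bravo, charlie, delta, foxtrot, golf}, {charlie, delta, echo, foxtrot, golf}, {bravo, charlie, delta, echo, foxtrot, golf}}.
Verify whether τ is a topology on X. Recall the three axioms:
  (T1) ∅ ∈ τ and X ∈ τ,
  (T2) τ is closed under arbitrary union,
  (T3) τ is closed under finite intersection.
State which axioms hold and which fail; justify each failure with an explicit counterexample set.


τ is NOT a topology on X.

Axiom (T1): ∅ ∈ τ? Yes; X ∈ τ? Yes.
Axiom (T2/T3): check pairwise unions and intersections of members of τ.
Counterexample for (T2): {bravo} ∪ {charlie, delta} = {bravo, charlie, delta} ∉ τ. Therefore τ is NOT a topology.


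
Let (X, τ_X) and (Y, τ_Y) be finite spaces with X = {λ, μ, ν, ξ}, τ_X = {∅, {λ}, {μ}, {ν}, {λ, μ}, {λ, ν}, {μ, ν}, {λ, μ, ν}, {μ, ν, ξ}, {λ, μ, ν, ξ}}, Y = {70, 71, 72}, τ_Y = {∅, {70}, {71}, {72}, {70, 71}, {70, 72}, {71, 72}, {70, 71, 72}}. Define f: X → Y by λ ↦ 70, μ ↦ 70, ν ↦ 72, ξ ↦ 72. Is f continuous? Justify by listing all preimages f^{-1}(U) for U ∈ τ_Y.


f is NOT continuous.

Compute f^{-1}(U) for each U ∈ τ_Y:
  U = ∅: f^{-1}(U) = ∅ ∈ τ_X ✓.
  U = {70}: f^{-1}(U) = {λ, μ} ∈ τ_X ✓.
  U = {71}: f^{-1}(U) = ∅ ∈ τ_X ✓.
  U = {72}: f^{-1}(U) = {ν, ξ} ∉ τ_X ✗.
  U = {70, 71}: f^{-1}(U) = {λ, μ} ∈ τ_X ✓.
  U = {70, 72}: f^{-1}(U) = {λ, μ, ν, ξ} ∈ τ_X ✓.
  U = {71, 72}: f^{-1}(U) = {ν, ξ} ∉ τ_X ✗.
  U = {70, 71, 72}: f^{-1}(U) = {λ, μ, ν, ξ} ∈ τ_X ✓.
Found U = {72} with f^{-1}(U) = {ν, ξ} not in τ_X. Therefore f is NOT continuous.


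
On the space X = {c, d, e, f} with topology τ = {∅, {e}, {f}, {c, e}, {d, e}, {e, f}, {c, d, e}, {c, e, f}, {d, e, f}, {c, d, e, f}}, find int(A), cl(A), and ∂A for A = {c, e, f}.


int(A) = {c, e, f}, cl(A) = {c, d, e, f}, ∂A = {d}.

Closed sets in (X, τ) are complements of opens:
  closed(X, τ) = {∅, {c}, {d}, {f}, {c, d}, {c, f}, {d, f}, {c, d, e}, {c, d, f}, {c, d, e, f}}.
int(A) = ⋃ {U ∈ τ : U ⊆ A}. Opens contained in A: ∅, {e}, {f}, {c, e}, {e, f}, {c, e, f}.
Taking the union of these: int(A) = {c, e, f}.
cl(A) = ⋂ {C closed : A ⊆ C}. Closed sets containing A: {c, d, e, f}.
Intersecting these: cl(A) = {c, d, e, f}.
∂A = cl(A) ∖ int(A) = {c, d, e, f} ∖ {c, e, f} = {d}.


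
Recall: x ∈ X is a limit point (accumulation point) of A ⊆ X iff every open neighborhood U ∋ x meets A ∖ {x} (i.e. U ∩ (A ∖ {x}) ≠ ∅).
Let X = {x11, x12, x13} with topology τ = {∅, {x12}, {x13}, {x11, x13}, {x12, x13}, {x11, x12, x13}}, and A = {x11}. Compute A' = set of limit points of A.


A' = ∅

For each x ∈ X, list the open sets U ∈ τ with x ∈ U, then check whether U ∩ (A ∖ {x}) ≠ ∅ for every such U.
  x = x11: open {x11, x13} ∋ x has {x11, x13} ∩ (A ∖ {x11}) = ∅, so x is NOT a limit point.
  x = x12: open {x12} ∋ x has {x12} ∩ (A ∖ {x12}) = ∅, so x is NOT a limit point.
  x = x13: open {x13} ∋ x has {x13} ∩ (A ∖ {x13}) = ∅, so x is NOT a limit point.
Collecting: A' = ∅.


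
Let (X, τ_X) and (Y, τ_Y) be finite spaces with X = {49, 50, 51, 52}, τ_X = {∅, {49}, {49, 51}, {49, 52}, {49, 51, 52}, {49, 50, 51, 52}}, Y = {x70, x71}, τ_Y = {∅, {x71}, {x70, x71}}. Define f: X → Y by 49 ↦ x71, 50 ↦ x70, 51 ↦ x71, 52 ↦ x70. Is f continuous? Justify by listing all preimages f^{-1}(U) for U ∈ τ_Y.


f IS continuous.

Compute f^{-1}(U) for each U ∈ τ_Y:
  U = ∅: f^{-1}(U) = ∅ ∈ τ_X ✓.
  U = {x71}: f^{-1}(U) = {49, 51} ∈ τ_X ✓.
  U = {x70, x71}: f^{-1}(U) = {49, 50, 51, 52} ∈ τ_X ✓.
Every preimage lies in τ_X, so f IS continuous.


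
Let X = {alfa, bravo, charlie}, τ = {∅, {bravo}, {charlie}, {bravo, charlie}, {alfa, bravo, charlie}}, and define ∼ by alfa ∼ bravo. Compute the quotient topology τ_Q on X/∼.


X/∼ = {[alfa=bravo], [charlie]}; |τ_Q| = 3.

Equivalence classes: [alfa=bravo], [charlie].
Quotient map π: X → X/∼ sends alfa ↦ [alfa=bravo], bravo ↦ [alfa=bravo], charlie ↦ [charlie].
For each subset V ⊆ X/∼, compute π^{-1}(V) ⊆ X and check whether π^{-1}(V) ∈ τ. V is open in τ_Q iff π^{-1}(V) ∈ τ.
  V = {}: π^{-1}(V) = ∅ ∈ τ ✓.
  V = {[alfa=bravo]}: π^{-1}(V) = {alfa, bravo} ∉ τ ✗.
  V = {[charlie]}: π^{-1}(V) = {charlie} ∈ τ ✓.
  V = {[alfa=bravo], [charlie]}: π^{-1}(V) = {alfa, bravo, charlie} ∈ τ ✓.
Open sets in the quotient: τ_Q = {{}, {[charlie]}, {[alfa=bravo], [charlie]}} (3 elements).


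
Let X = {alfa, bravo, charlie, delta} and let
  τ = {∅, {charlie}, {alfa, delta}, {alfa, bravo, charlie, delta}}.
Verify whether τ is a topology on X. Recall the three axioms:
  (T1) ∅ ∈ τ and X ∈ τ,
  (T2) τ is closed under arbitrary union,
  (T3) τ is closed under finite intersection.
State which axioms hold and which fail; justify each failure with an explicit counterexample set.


τ is NOT a topology on X.

Axiom (T1): ∅ ∈ τ? Yes; X ∈ τ? Yes.
Axiom (T2/T3): check pairwise unions and intersections of members of τ.
Counterexample for (T2): {charlie} ∪ {alfa, delta} = {alfa, charlie, delta} ∉ τ. Therefore τ is NOT a topology.


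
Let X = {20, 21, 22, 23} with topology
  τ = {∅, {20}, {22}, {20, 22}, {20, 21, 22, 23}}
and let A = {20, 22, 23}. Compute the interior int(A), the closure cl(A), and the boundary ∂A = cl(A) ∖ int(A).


int(A) = {20, 22}, cl(A) = {20, 21, 22, 23}, ∂A = {21, 23}.

Closed sets in (X, τ) are complements of opens:
  closed(X, τ) = {∅, {21, 23}, {20, 21, 23}, {21, 22, 23}, {20, 21, 22, 23}}.
int(A) = ⋃ {U ∈ τ : U ⊆ A}. Opens contained in A: ∅, {20}, {22}, {20, 22}.
Taking the union of these: int(A) = {20, 22}.
cl(A) = ⋂ {C closed : A ⊆ C}. Closed sets containing A: {20, 21, 22, 23}.
Intersecting these: cl(A) = {20, 21, 22, 23}.
∂A = cl(A) ∖ int(A) = {20, 21, 22, 23} ∖ {20, 22} = {21, 23}.


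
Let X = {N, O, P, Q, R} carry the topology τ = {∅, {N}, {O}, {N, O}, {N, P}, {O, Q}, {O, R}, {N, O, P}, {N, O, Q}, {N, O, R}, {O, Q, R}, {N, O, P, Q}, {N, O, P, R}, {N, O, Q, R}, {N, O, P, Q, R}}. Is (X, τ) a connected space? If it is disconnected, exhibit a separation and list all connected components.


(X, τ) is disconnected; components = [{N, P}, {O, Q, R}].

Find clopen sets (U ∈ τ with X ∖ U ∈ τ):
  U = ∅, X ∖ U = {N, O, P, Q, R} — both open, so U is clopen.
  U = {N, P}, X ∖ U = {O, Q, R} — both open, so U is clopen.
  U = {O, Q, R}, X ∖ U = {N, P} — both open, so U is clopen.
  U = {N, O, P, Q, R}, X ∖ U = ∅ — both open, so U is clopen.
Nontrivial clopen(s) exist: e.g. {O, Q, R}. So (X, τ) is disconnected.
Compute connected components by grouping points that agree on all clopens:
  component: {N, P}
  component: {O, Q, R}


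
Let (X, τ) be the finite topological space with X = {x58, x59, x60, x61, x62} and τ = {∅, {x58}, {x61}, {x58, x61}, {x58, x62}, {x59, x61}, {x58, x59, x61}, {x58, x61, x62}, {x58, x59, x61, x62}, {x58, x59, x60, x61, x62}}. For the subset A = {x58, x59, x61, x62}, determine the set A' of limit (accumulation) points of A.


A' = {x59, x60, x62}

For each x ∈ X, list the open sets U ∈ τ with x ∈ U, then check whether U ∩ (A ∖ {x}) ≠ ∅ for every such U.
  x = x58: open {x58} ∋ x has {x58} ∩ (A ∖ {x58}) = ∅, so x is NOT a limit point.
  x = x59: opens ∋ x are {x59, x61}, {x58, x59, x61}, {x58, x59, x61, x62}, {x58, x59, x60, x61, x62}; each meets A ∖ {x59}, so x IS a limit point.
  x = x60: opens ∋ x are {x58, x59, x60, x61, x62}; each meets A ∖ {x60}, so x IS a limit point.
  x = x61: open {x61} ∋ x has {x61} ∩ (A ∖ {x61}) = ∅, so x is NOT a limit point.
  x = x62: opens ∋ x are {x58, x62}, {x58, x61, x62}, {x58, x59, x61, x62}, {x58, x59, x60, x61, x62}; each meets A ∖ {x62}, so x IS a limit point.
Collecting: A' = {x59, x60, x62}.


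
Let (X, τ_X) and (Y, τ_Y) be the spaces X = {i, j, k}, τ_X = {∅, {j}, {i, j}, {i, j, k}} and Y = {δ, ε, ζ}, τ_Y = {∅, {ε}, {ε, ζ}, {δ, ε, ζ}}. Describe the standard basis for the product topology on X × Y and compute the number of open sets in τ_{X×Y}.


Basis B = {∅ × ∅, {j} × {ε}, {i, j} × {ε}, {j} × {ε, ζ}, {i, j, k} × {ε}, {j} × {δ, ε, ζ}, {i, j} × {ε, ζ}, {i, j} × {δ, ε, ζ}, {i, j, k} × {ε, ζ}, {i, j, k} × {δ, ε, ζ}}; |τ_{X×Y}| = 20.

Enumerate products U × V with U ∈ τ_X, V ∈ τ_Y (deduplicated):
  ∅ × ∅ = {} (∅)
  {j} × {ε} = {(j,ε)}
  {i, j} × {ε} = {(i,ε), (j,ε)}
  {j} × {ε, ζ} = {(j,ε), (j,ζ)}
  {i, j, k} × {ε} = {(i,ε), (j,ε), (k,ε)}
  {j} × {δ, ε, ζ} = {(j,δ), (j,ε), (j,ζ)}
  {i, j} × {ε, ζ} = {(i,ε), (i,ζ), (j,ε), (j,ζ)}
  {i, j} × {δ, ε, ζ} = {(i,δ), (i,ε), (i,ζ), (j,δ), (j,ε), (j,ζ)}
  {i, j, k} × {ε, ζ} = {(i,ε), (i,ζ), (j,ε), (j,ζ), (k,ε), (k,ζ)}
  {i, j, k} × {δ, ε, ζ} = {(i,δ), (i,ε), (i,ζ), (j,δ), (j,ε), (j,ζ), (k,δ), (k,ε), (k,ζ)}
These 10 distinct sets form the basis B.
Close under arbitrary unions to get τ_{X×Y}; counting gives |τ_{X×Y}| = 20.


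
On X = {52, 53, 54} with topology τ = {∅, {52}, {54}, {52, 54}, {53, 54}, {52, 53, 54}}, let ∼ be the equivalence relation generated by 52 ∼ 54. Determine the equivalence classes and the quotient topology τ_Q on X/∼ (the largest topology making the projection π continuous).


X/∼ = {[52=54], [53]}; |τ_Q| = 3.

Equivalence classes: [52=54], [53].
Quotient map π: X → X/∼ sends 52 ↦ [52=54], 53 ↦ [53], 54 ↦ [52=54].
For each subset V ⊆ X/∼, compute π^{-1}(V) ⊆ X and check whether π^{-1}(V) ∈ τ. V is open in τ_Q iff π^{-1}(V) ∈ τ.
  V = {}: π^{-1}(V) = ∅ ∈ τ ✓.
  V = {[52=54]}: π^{-1}(V) = {52, 54} ∈ τ ✓.
  V = {[53]}: π^{-1}(V) = {53} ∉ τ ✗.
  V = {[52=54], [53]}: π^{-1}(V) = {52, 53, 54} ∈ τ ✓.
Open sets in the quotient: τ_Q = {{}, {[52=54]}, {[52=54], [53]}} (3 elements).


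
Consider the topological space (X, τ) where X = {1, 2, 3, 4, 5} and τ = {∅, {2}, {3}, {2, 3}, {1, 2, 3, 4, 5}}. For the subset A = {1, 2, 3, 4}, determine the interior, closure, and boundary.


int(A) = {2, 3}, cl(A) = {1, 2, 3, 4, 5}, ∂A = {1, 4, 5}.

Closed sets in (X, τ) are complements of opens:
  closed(X, τ) = {∅, {1, 4, 5}, {1, 2, 4, 5}, {1, 3, 4, 5}, {1, 2, 3, 4, 5}}.
int(A) = ⋃ {U ∈ τ : U ⊆ A}. Opens contained in A: ∅, {2}, {3}, {2, 3}.
Taking the union of these: int(A) = {2, 3}.
cl(A) = ⋂ {C closed : A ⊆ C}. Closed sets containing A: {1, 2, 3, 4, 5}.
Intersecting these: cl(A) = {1, 2, 3, 4, 5}.
∂A = cl(A) ∖ int(A) = {1, 2, 3, 4, 5} ∖ {2, 3} = {1, 4, 5}.


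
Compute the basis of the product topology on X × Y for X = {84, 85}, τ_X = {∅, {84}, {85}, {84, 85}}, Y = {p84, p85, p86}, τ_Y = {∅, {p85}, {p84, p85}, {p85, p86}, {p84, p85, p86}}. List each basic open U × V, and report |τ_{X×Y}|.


Basis B = {∅ × ∅, {84} × {p85}, {85} × {p85}, {84} × {p84, p85}, {84} × {p85, p86}, {84, 85} × {p85}, {85} × {p84, p85}, {85} × {p85, p86}, {84} × {p84, p85, p86}, {85} × {p84, p85, p86}, {84, 85} × {p84, p85}, {84, 85} × {p85, p86}, {84, 85} × {p84, p85, p86}}; |τ_{X×Y}| = 25.

Enumerate products U × V with U ∈ τ_X, V ∈ τ_Y (deduplicated):
  ∅ × ∅ = {} (∅)
  {84} × {p85} = {(84,p85)}
  {85} × {p85} = {(85,p85)}
  {84} × {p84, p85} = {(84,p84), (84,p85)}
  {84} × {p85, p86} = {(84,p85), (84,p86)}
  {84, 85} × {p85} = {(84,p85), (85,p85)}
  {85} × {p84, p85} = {(85,p84), (85,p85)}
  {85} × {p85, p86} = {(85,p85), (85,p86)}
  {84} × {p84, p85, p86} = {(84,p84), (84,p85), (84,p86)}
  {85} × {p84, p85, p86} = {(85,p84), (85,p85), (85,p86)}
  {84, 85} × {p84, p85} = {(84,p84), (84,p85), (85,p84), (85,p85)}
  {84, 85} × {p85, p86} = {(84,p85), (84,p86), (85,p85), (85,p86)}
  {84, 85} × {p84, p85, p86} = {(84,p84), (84,p85), (84,p86), (85,p84), (85,p85), (85,p86)}
These 13 distinct sets form the basis B.
Close under arbitrary unions to get τ_{X×Y}; counting gives |τ_{X×Y}| = 25.


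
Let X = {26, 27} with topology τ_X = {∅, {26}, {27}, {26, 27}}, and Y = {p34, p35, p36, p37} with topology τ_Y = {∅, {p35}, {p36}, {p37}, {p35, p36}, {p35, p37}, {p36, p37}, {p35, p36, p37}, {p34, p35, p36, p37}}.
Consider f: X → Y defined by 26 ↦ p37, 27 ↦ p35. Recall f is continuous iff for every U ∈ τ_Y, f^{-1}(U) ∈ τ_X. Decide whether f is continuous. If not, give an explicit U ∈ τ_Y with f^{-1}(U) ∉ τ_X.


f IS continuous.

Compute f^{-1}(U) for each U ∈ τ_Y:
  U = ∅: f^{-1}(U) = ∅ ∈ τ_X ✓.
  U = {p35}: f^{-1}(U) = {27} ∈ τ_X ✓.
  U = {p36}: f^{-1}(U) = ∅ ∈ τ_X ✓.
  U = {p37}: f^{-1}(U) = {26} ∈ τ_X ✓.
  U = {p35, p36}: f^{-1}(U) = {27} ∈ τ_X ✓.
  U = {p35, p37}: f^{-1}(U) = {26, 27} ∈ τ_X ✓.
  U = {p36, p37}: f^{-1}(U) = {26} ∈ τ_X ✓.
  U = {p35, p36, p37}: f^{-1}(U) = {26, 27} ∈ τ_X ✓.
  U = {p34, p35, p36, p37}: f^{-1}(U) = {26, 27} ∈ τ_X ✓.
Every preimage lies in τ_X, so f IS continuous.


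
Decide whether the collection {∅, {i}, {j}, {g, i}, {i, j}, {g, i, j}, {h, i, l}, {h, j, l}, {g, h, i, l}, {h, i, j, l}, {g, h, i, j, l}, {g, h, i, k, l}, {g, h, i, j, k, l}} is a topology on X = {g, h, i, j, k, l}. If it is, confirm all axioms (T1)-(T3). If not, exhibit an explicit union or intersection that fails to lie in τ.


τ is NOT a topology on X.

Axiom (T1): ∅ ∈ τ? Yes; X ∈ τ? Yes.
Axiom (T2/T3): check pairwise unions and intersections of members of τ.
Counterexample for (T3): {h, i, l} ∩ {h, j, l} = {h, l} ∉ τ. Therefore τ is NOT a topology.


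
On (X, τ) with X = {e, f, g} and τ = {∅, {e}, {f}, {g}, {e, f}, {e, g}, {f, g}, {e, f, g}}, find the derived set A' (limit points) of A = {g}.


A' = ∅

For each x ∈ X, list the open sets U ∈ τ with x ∈ U, then check whether U ∩ (A ∖ {x}) ≠ ∅ for every such U.
  x = e: open {e} ∋ x has {e} ∩ (A ∖ {e}) = ∅, so x is NOT a limit point.
  x = f: open {f} ∋ x has {f} ∩ (A ∖ {f}) = ∅, so x is NOT a limit point.
  x = g: open {g} ∋ x has {g} ∩ (A ∖ {g}) = ∅, so x is NOT a limit point.
Collecting: A' = ∅.


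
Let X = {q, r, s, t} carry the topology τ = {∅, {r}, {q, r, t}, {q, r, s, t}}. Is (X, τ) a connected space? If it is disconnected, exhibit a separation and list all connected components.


(X, τ) is connected.

Find clopen sets (U ∈ τ with X ∖ U ∈ τ):
  U = ∅, X ∖ U = {q, r, s, t} — both open, so U is clopen.
  U = {q, r, s, t}, X ∖ U = ∅ — both open, so U is clopen.
Only trivial clopens (∅ and X) exist, so (X, τ) is connected.
Compute connected components by grouping points that agree on all clopens:
  component: {q, r, s, t}


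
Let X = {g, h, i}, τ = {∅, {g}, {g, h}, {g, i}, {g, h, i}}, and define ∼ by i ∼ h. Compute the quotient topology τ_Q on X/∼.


X/∼ = {[g], [h=i]}; |τ_Q| = 3.

Equivalence classes: [g], [h=i].
Quotient map π: X → X/∼ sends g ↦ [g], h ↦ [h=i], i ↦ [h=i].
For each subset V ⊆ X/∼, compute π^{-1}(V) ⊆ X and check whether π^{-1}(V) ∈ τ. V is open in τ_Q iff π^{-1}(V) ∈ τ.
  V = {}: π^{-1}(V) = ∅ ∈ τ ✓.
  V = {[g]}: π^{-1}(V) = {g} ∈ τ ✓.
  V = {[h=i]}: π^{-1}(V) = {h, i} ∉ τ ✗.
  V = {[g], [h=i]}: π^{-1}(V) = {g, h, i} ∈ τ ✓.
Open sets in the quotient: τ_Q = {{}, {[g]}, {[g], [h=i]}} (3 elements).


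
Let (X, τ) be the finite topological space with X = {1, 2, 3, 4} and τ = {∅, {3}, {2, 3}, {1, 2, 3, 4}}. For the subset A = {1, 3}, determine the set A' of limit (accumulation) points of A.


A' = {1, 2, 4}

For each x ∈ X, list the open sets U ∈ τ with x ∈ U, then check whether U ∩ (A ∖ {x}) ≠ ∅ for every such U.
  x = 1: opens ∋ x are {1, 2, 3, 4}; each meets A ∖ {1}, so x IS a limit point.
  x = 2: opens ∋ x are {2, 3}, {1, 2, 3, 4}; each meets A ∖ {2}, so x IS a limit point.
  x = 3: open {3} ∋ x has {3} ∩ (A ∖ {3}) = ∅, so x is NOT a limit point.
  x = 4: opens ∋ x are {1, 2, 3, 4}; each meets A ∖ {4}, so x IS a limit point.
Collecting: A' = {1, 2, 4}.


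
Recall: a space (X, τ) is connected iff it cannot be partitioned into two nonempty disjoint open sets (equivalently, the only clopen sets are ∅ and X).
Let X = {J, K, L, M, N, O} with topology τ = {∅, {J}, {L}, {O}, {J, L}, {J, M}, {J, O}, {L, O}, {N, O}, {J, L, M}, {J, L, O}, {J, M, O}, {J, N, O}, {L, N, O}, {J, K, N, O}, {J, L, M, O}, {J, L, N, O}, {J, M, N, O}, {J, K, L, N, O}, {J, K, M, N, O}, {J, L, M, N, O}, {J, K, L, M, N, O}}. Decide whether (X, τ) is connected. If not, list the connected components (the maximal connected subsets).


(X, τ) is disconnected; components = [{L}, {J, K, M, N, O}].

Find clopen sets (U ∈ τ with X ∖ U ∈ τ):
  U = ∅, X ∖ U = {J, K, L, M, N, O} — both open, so U is clopen.
  U = {L}, X ∖ U = {J, K, M, N, O} — both open, so U is clopen.
  U = {J, K, M, N, O}, X ∖ U = {L} — both open, so U is clopen.
  U = {J, K, L, M, N, O}, X ∖ U = ∅ — both open, so U is clopen.
Nontrivial clopen(s) exist: e.g. {J, K, M, N, O}. So (X, τ) is disconnected.
Compute connected components by grouping points that agree on all clopens:
  component: {L}
  component: {J, K, M, N, O}


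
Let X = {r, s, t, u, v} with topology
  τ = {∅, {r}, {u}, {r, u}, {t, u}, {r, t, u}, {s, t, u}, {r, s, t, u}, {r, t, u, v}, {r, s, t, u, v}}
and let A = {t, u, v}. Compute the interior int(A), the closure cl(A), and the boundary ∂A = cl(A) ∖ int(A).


int(A) = {t, u}, cl(A) = {s, t, u, v}, ∂A = {s, v}.

Closed sets in (X, τ) are complements of opens:
  closed(X, τ) = {∅, {s}, {v}, {r, v}, {s, v}, {r, s, v}, {s, t, v}, {r, s, t, v}, {s, t, u, v}, {r, s, t, u, v}}.
int(A) = ⋃ {U ∈ τ : U ⊆ A}. Opens contained in A: ∅, {u}, {t, u}.
Taking the union of these: int(A) = {t, u}.
cl(A) = ⋂ {C closed : A ⊆ C}. Closed sets containing A: {s, t, u, v}, {r, s, t, u, v}.
Intersecting these: cl(A) = {s, t, u, v}.
∂A = cl(A) ∖ int(A) = {s, t, u, v} ∖ {t, u} = {s, v}.


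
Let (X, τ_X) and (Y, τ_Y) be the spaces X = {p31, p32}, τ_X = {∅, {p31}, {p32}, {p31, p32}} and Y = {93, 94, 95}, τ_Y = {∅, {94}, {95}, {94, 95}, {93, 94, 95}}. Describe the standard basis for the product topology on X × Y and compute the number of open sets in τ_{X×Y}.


Basis B = {∅ × ∅, {p31} × {94}, {p31} × {95}, {p32} × {94}, {p32} × {95}, {p31} × {94, 95}, {p31, p32} × {94}, {p31, p32} × {95}, {p32} × {94, 95}, {p31} × {93, 94, 95}, {p32} × {93, 94, 95}, {p31, p32} × {94, 95}, {p31, p32} × {93, 94, 95}}; |τ_{X×Y}| = 25.

Enumerate products U × V with U ∈ τ_X, V ∈ τ_Y (deduplicated):
  ∅ × ∅ = {} (∅)
  {p31} × {94} = {(p31,94)}
  {p31} × {95} = {(p31,95)}
  {p32} × {94} = {(p32,94)}
  {p32} × {95} = {(p32,95)}
  {p31} × {94, 95} = {(p31,94), (p31,95)}
  {p31, p32} × {94} = {(p31,94), (p32,94)}
  {p31, p32} × {95} = {(p31,95), (p32,95)}
  {p32} × {94, 95} = {(p32,94), (p32,95)}
  {p31} × {93, 94, 95} = {(p31,93), (p31,94), (p31,95)}
  {p32} × {93, 94, 95} = {(p32,93), (p32,94), (p32,95)}
  {p31, p32} × {94, 95} = {(p31,94), (p31,95), (p32,94), (p32,95)}
  {p31, p32} × {93, 94, 95} = {(p31,93), (p31,94), (p31,95), (p32,93), (p32,94), (p32,95)}
These 13 distinct sets form the basis B.
Close under arbitrary unions to get τ_{X×Y}; counting gives |τ_{X×Y}| = 25.


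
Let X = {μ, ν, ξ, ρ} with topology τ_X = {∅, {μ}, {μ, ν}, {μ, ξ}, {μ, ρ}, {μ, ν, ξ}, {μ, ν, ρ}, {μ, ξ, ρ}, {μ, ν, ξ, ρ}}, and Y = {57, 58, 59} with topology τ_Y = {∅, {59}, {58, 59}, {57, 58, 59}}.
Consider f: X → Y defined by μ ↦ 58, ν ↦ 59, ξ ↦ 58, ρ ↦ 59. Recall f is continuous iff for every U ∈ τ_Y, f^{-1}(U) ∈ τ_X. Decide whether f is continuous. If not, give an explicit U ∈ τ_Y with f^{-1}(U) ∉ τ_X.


f is NOT continuous.

Compute f^{-1}(U) for each U ∈ τ_Y:
  U = ∅: f^{-1}(U) = ∅ ∈ τ_X ✓.
  U = {59}: f^{-1}(U) = {ν, ρ} ∉ τ_X ✗.
  U = {58, 59}: f^{-1}(U) = {μ, ν, ξ, ρ} ∈ τ_X ✓.
  U = {57, 58, 59}: f^{-1}(U) = {μ, ν, ξ, ρ} ∈ τ_X ✓.
Found U = {59} with f^{-1}(U) = {ν, ρ} not in τ_X. Therefore f is NOT continuous.


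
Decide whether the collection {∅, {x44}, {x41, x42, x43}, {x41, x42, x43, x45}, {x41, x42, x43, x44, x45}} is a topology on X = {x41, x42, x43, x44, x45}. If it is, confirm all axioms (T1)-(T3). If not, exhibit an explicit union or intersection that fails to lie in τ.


τ is NOT a topology on X.

Axiom (T1): ∅ ∈ τ? Yes; X ∈ τ? Yes.
Axiom (T2/T3): check pairwise unions and intersections of members of τ.
Counterexample for (T2): {x44} ∪ {x41, x42, x43} = {x41, x42, x43, x44} ∉ τ. Therefore τ is NOT a topology.


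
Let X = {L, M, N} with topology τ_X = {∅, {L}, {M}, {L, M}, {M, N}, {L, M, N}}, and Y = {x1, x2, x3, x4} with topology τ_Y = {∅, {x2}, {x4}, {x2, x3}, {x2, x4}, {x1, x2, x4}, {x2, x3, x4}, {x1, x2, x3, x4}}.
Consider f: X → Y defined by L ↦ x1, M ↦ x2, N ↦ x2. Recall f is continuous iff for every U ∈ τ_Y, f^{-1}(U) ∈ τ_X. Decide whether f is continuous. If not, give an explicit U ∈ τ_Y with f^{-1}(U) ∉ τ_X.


f IS continuous.

Compute f^{-1}(U) for each U ∈ τ_Y:
  U = ∅: f^{-1}(U) = ∅ ∈ τ_X ✓.
  U = {x2}: f^{-1}(U) = {M, N} ∈ τ_X ✓.
  U = {x4}: f^{-1}(U) = ∅ ∈ τ_X ✓.
  U = {x2, x3}: f^{-1}(U) = {M, N} ∈ τ_X ✓.
  U = {x2, x4}: f^{-1}(U) = {M, N} ∈ τ_X ✓.
  U = {x1, x2, x4}: f^{-1}(U) = {L, M, N} ∈ τ_X ✓.
  U = {x2, x3, x4}: f^{-1}(U) = {M, N} ∈ τ_X ✓.
  U = {x1, x2, x3, x4}: f^{-1}(U) = {L, M, N} ∈ τ_X ✓.
Every preimage lies in τ_X, so f IS continuous.


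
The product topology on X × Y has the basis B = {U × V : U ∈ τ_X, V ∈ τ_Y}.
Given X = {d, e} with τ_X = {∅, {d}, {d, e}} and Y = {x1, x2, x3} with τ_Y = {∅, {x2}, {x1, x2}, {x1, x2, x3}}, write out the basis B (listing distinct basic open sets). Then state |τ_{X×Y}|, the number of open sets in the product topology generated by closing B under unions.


Basis B = {∅ × ∅, {d} × {x2}, {d} × {x1, x2}, {d, e} × {x2}, {d} × {x1, x2, x3}, {d, e} × {x1, x2}, {d, e} × {x1, x2, x3}}; |τ_{X×Y}| = 10.

Enumerate products U × V with U ∈ τ_X, V ∈ τ_Y (deduplicated):
  ∅ × ∅ = {} (∅)
  {d} × {x2} = {(d,x2)}
  {d} × {x1, x2} = {(d,x1), (d,x2)}
  {d, e} × {x2} = {(d,x2), (e,x2)}
  {d} × {x1, x2, x3} = {(d,x1), (d,x2), (d,x3)}
  {d, e} × {x1, x2} = {(d,x1), (d,x2), (e,x1), (e,x2)}
  {d, e} × {x1, x2, x3} = {(d,x1), (d,x2), (d,x3), (e,x1), (e,x2), (e,x3)}
These 7 distinct sets form the basis B.
Close under arbitrary unions to get τ_{X×Y}; counting gives |τ_{X×Y}| = 10.


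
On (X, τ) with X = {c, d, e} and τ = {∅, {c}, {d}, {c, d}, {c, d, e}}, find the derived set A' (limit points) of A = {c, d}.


A' = {e}

For each x ∈ X, list the open sets U ∈ τ with x ∈ U, then check whether U ∩ (A ∖ {x}) ≠ ∅ for every such U.
  x = c: open {c} ∋ x has {c} ∩ (A ∖ {c}) = ∅, so x is NOT a limit point.
  x = d: open {d} ∋ x has {d} ∩ (A ∖ {d}) = ∅, so x is NOT a limit point.
  x = e: opens ∋ x are {c, d, e}; each meets A ∖ {e}, so x IS a limit point.
Collecting: A' = {e}.


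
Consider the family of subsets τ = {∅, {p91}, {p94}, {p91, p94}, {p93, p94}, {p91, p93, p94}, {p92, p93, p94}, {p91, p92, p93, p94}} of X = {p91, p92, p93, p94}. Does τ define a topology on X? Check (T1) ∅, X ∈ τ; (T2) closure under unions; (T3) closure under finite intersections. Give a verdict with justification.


τ IS a topology on X.

Axiom (T1): ∅ ∈ τ? Yes; X ∈ τ? Yes.
Axiom (T2/T3): check pairwise unions and intersections of members of τ.
All pairwise intersections and unions checked — each lies in τ. Therefore τ satisfies (T1), (T2), (T3): it IS a topology on X.


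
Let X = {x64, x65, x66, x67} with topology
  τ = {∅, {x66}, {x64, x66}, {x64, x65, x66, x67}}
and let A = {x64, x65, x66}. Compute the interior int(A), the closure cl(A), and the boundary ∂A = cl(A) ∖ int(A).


int(A) = {x64, x66}, cl(A) = {x64, x65, x66, x67}, ∂A = {x65, x67}.

Closed sets in (X, τ) are complements of opens:
  closed(X, τ) = {∅, {x65, x67}, {x64, x65, x67}, {x64, x65, x66, x67}}.
int(A) = ⋃ {U ∈ τ : U ⊆ A}. Opens contained in A: ∅, {x66}, {x64, x66}.
Taking the union of these: int(A) = {x64, x66}.
cl(A) = ⋂ {C closed : A ⊆ C}. Closed sets containing A: {x64, x65, x66, x67}.
Intersecting these: cl(A) = {x64, x65, x66, x67}.
∂A = cl(A) ∖ int(A) = {x64, x65, x66, x67} ∖ {x64, x66} = {x65, x67}.


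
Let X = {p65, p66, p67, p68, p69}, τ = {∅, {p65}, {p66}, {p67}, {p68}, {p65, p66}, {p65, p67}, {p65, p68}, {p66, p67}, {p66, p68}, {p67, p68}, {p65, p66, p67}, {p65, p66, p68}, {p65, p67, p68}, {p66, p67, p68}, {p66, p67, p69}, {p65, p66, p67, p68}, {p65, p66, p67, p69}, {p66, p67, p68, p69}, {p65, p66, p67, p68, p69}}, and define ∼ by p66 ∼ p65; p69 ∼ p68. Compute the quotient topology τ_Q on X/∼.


X/∼ = {[p65=p66], [p67], [p68=p69]}; |τ_Q| = 5.

Equivalence classes: [p65=p66], [p67], [p68=p69].
Quotient map π: X → X/∼ sends p65 ↦ [p65=p66], p66 ↦ [p65=p66], p67 ↦ [p67], p68 ↦ [p68=p69], p69 ↦ [p68=p69].
For each subset V ⊆ X/∼, compute π^{-1}(V) ⊆ X and check whether π^{-1}(V) ∈ τ. V is open in τ_Q iff π^{-1}(V) ∈ τ.
  V = {}: π^{-1}(V) = ∅ ∈ τ ✓.
  V = {[p65=p66]}: π^{-1}(V) = {p65, p66} ∈ τ ✓.
  V = {[p67]}: π^{-1}(V) = {p67} ∈ τ ✓.
  V = {[p65=p66], [p67]}: π^{-1}(V) = {p65, p66, p67} ∈ τ ✓.
  V = {[p68=p69]}: π^{-1}(V) = {p68, p69} ∉ τ ✗.
  V = {[p65=p66], [p68=p69]}: π^{-1}(V) = {p65, p66, p68, p69} ∉ τ ✗.
  V = {[p67], [p68=p69]}: π^{-1}(V) = {p67, p68, p69} ∉ τ ✗.
  V = {[p65=p66], [p67], [p68=p69]}: π^{-1}(V) = {p65, p66, p67, p68, p69} ∈ τ ✓.
Open sets in the quotient: τ_Q = {{}, {[p65=p66]}, {[p67]}, {[p65=p66], [p67]}, {[p65=p66], [p67], [p68=p69]}} (5 elements).


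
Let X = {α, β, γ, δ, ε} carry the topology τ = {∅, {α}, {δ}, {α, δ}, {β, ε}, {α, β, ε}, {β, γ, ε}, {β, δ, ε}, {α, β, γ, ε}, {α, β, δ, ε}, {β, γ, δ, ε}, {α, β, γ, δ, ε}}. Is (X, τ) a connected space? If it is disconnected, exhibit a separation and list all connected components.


(X, τ) is disconnected; components = [{α}, {δ}, {β, γ, ε}].

Find clopen sets (U ∈ τ with X ∖ U ∈ τ):
  U = ∅, X ∖ U = {α, β, γ, δ, ε} — both open, so U is clopen.
  U = {α}, X ∖ U = {β, γ, δ, ε} — both open, so U is clopen.
  U = {δ}, X ∖ U = {α, β, γ, ε} — both open, so U is clopen.
  U = {α, δ}, X ∖ U = {β, γ, ε} — both open, so U is clopen.
  U = {β, γ, ε}, X ∖ U = {α, δ} — both open, so U is clopen.
  U = {α, β, γ, ε}, X ∖ U = {δ} — both open, so U is clopen.
  U = {β, γ, δ, ε}, X ∖ U = {α} — both open, so U is clopen.
  U = {α, β, γ, δ, ε}, X ∖ U = ∅ — both open, so U is clopen.
Nontrivial clopen(s) exist: e.g. {β, γ, ε}. So (X, τ) is disconnected.
Compute connected components by grouping points that agree on all clopens:
  component: {α}
  component: {δ}
  component: {β, γ, ε}


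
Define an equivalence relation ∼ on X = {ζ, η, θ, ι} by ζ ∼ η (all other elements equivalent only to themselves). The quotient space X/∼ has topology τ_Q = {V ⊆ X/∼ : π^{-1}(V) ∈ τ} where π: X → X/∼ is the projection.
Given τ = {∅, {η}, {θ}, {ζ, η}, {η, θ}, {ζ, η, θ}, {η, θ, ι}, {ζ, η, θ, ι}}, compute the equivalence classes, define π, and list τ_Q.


X/∼ = {[ζ=η], [θ], [ι]}; |τ_Q| = 5.

Equivalence classes: [ζ=η], [θ], [ι].
Quotient map π: X → X/∼ sends ζ ↦ [ζ=η], η ↦ [ζ=η], θ ↦ [θ], ι ↦ [ι].
For each subset V ⊆ X/∼, compute π^{-1}(V) ⊆ X and check whether π^{-1}(V) ∈ τ. V is open in τ_Q iff π^{-1}(V) ∈ τ.
  V = {}: π^{-1}(V) = ∅ ∈ τ ✓.
  V = {[ζ=η]}: π^{-1}(V) = {ζ, η} ∈ τ ✓.
  V = {[θ]}: π^{-1}(V) = {θ} ∈ τ ✓.
  V = {[ζ=η], [θ]}: π^{-1}(V) = {ζ, η, θ} ∈ τ ✓.
  V = {[ι]}: π^{-1}(V) = {ι} ∉ τ ✗.
  V = {[ζ=η], [ι]}: π^{-1}(V) = {ζ, η, ι} ∉ τ ✗.
  V = {[θ], [ι]}: π^{-1}(V) = {θ, ι} ∉ τ ✗.
  V = {[ζ=η], [θ], [ι]}: π^{-1}(V) = {ζ, η, θ, ι} ∈ τ ✓.
Open sets in the quotient: τ_Q = {{}, {[ζ=η]}, {[θ]}, {[ζ=η], [θ]}, {[ζ=η], [θ], [ι]}} (5 elements).


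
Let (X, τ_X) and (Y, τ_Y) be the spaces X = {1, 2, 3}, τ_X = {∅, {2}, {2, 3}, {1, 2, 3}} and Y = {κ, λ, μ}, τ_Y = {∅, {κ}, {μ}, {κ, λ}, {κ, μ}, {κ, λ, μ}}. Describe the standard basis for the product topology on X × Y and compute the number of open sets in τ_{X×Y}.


Basis B = {∅ × ∅, {2} × {κ}, {2} × {μ}, {2} × {κ, λ}, {2} × {κ, μ}, {2, 3} × {κ}, {2, 3} × {μ}, {1, 2, 3} × {κ}, {1, 2, 3} × {μ}, {2} × {κ, λ, μ}, {2, 3} × {κ, λ}, {2, 3} × {κ, μ}, {1, 2, 3} × {κ, λ}, {1, 2, 3} × {κ, μ}, {2, 3} × {κ, λ, μ}, {1, 2, 3} × {κ, λ, μ}}; |τ_{X×Y}| = 40.

Enumerate products U × V with U ∈ τ_X, V ∈ τ_Y (deduplicated):
  ∅ × ∅ = {} (∅)
  {2} × {κ} = {(2,κ)}
  {2} × {μ} = {(2,μ)}
  {2} × {κ, λ} = {(2,κ), (2,λ)}
  {2} × {κ, μ} = {(2,κ), (2,μ)}
  {2, 3} × {κ} = {(2,κ), (3,κ)}
  {2, 3} × {μ} = {(2,μ), (3,μ)}
  {1, 2, 3} × {κ} = {(1,κ), (2,κ), (3,κ)}
  {1, 2, 3} × {μ} = {(1,μ), (2,μ), (3,μ)}
  {2} × {κ, λ, μ} = {(2,κ), (2,λ), (2,μ)}
  {2, 3} × {κ, λ} = {(2,κ), (2,λ), (3,κ), (3,λ)}
  {2, 3} × {κ, μ} = {(2,κ), (2,μ), (3,κ), (3,μ)}
  {1, 2, 3} × {κ, λ} = {(1,κ), (1,λ), (2,κ), (2,λ), (3,κ), (3,λ)}
  {1, 2, 3} × {κ, μ} = {(1,κ), (1,μ), (2,κ), (2,μ), (3,κ), (3,μ)}
  {2, 3} × {κ, λ, μ} = {(2,κ), (2,λ), (2,μ), (3,κ), (3,λ), (3,μ)}
  {1, 2, 3} × {κ, λ, μ} = {(1,κ), (1,λ), (1,μ), (2,κ), (2,λ), (2,μ), (3,κ), (3,λ), (3,μ)}
These 16 distinct sets form the basis B.
Close under arbitrary unions to get τ_{X×Y}; counting gives |τ_{X×Y}| = 40.
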